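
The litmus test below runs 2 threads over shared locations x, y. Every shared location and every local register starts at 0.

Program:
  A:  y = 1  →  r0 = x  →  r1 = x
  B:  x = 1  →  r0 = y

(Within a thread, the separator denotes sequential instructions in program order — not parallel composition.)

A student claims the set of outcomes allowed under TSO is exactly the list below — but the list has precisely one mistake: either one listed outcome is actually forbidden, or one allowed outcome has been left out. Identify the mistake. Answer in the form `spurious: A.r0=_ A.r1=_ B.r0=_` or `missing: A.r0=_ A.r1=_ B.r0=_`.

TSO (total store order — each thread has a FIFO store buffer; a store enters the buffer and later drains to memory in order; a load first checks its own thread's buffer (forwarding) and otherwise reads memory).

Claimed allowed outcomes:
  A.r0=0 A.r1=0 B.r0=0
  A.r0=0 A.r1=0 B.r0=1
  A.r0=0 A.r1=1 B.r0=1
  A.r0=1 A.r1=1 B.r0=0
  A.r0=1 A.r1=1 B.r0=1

outcome vector order: (A.r0,A.r1,B.r0)
TSO (6): 000, 001, 010, 011, 110, 111
TSO∖claimed = {010}

missing: A.r0=0 A.r1=1 B.r0=0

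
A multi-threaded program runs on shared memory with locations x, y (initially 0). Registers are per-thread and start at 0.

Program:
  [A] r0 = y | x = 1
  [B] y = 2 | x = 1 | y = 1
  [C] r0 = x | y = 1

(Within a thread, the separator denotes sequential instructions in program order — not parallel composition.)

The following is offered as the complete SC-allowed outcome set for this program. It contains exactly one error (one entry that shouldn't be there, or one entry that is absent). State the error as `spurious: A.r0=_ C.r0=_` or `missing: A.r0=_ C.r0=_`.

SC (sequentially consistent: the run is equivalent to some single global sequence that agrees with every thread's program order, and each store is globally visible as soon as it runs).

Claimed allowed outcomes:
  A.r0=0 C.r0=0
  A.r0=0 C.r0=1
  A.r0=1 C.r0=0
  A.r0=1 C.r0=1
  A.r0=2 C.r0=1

missing: A.r0=2 C.r0=0

outcome vector order: (A.r0,C.r0)
under SC → <0 0> <0 1> <1 0> <1 1> <2 0> <2 1>
SC∖claimed = {<2 0>}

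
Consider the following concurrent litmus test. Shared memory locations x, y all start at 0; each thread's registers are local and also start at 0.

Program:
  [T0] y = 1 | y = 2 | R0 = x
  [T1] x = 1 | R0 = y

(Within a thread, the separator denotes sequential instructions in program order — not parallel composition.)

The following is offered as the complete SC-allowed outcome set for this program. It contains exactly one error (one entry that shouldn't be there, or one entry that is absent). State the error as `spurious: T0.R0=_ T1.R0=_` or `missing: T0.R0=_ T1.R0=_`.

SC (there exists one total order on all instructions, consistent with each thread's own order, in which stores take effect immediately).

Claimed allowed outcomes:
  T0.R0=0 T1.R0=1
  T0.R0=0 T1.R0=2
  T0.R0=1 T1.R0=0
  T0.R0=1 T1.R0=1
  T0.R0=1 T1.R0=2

spurious: T0.R0=0 T1.R0=1

outcome vector order: (T0.R0,T1.R0)
under SC → 0/2, 1/0, 1/1, 1/2
claimed∖SC = {0/1}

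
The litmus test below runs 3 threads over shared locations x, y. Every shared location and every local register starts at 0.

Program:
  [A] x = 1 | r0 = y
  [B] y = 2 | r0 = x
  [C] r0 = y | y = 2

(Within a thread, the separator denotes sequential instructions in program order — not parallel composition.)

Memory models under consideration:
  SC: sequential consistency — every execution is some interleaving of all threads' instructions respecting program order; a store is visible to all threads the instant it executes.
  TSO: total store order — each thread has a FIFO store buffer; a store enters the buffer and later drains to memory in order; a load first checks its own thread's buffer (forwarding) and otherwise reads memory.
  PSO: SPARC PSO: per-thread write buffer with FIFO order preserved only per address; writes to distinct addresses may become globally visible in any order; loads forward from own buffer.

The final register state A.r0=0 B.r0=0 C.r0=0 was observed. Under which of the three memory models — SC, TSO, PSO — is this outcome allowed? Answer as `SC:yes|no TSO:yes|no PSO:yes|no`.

outcome vector order: (A.r0,B.r0,C.r0)
[SC] allowed = {<0 1 0>; <0 1 2>; <2 0 0>; <2 0 2>; <2 1 0>; <2 1 2>}
[TSO] allowed = {<0 0 0>; <0 0 2>; <0 1 0>; <0 1 2>; <2 0 0>; <2 0 2>; <2 1 0>; <2 1 2>}
[PSO] allowed = {<0 0 0>; <0 0 2>; <0 1 0>; <0 1 2>; <2 0 0>; <2 0 2>; <2 1 0>; <2 1 2>}
target <0 0 0> ∈ {TSO,PSO}

SC:no TSO:yes PSO:yes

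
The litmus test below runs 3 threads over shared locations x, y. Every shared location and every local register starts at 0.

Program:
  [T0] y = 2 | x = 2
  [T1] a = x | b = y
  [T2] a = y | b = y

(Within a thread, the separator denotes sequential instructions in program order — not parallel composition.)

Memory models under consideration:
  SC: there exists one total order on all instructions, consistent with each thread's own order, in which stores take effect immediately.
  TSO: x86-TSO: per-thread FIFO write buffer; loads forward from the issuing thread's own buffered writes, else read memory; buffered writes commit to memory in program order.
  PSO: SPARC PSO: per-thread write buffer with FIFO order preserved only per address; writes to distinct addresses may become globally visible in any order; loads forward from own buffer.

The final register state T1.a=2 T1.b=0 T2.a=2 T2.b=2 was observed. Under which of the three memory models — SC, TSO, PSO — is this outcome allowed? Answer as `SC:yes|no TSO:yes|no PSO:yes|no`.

SC:no TSO:no PSO:yes

outcome vector order: (T1.a,T1.b,T2.a,T2.b)
SC (9): 0000 0002 0022 0200 0202 0222 2200 2202 2222
TSO (9): 0000 0002 0022 0200 0202 0222 2200 2202 2222
PSO (12): 0000 0002 0022 0200 0202 0222 2000 2002 2022 2200 2202 2222
target 2022 ∈ {PSO}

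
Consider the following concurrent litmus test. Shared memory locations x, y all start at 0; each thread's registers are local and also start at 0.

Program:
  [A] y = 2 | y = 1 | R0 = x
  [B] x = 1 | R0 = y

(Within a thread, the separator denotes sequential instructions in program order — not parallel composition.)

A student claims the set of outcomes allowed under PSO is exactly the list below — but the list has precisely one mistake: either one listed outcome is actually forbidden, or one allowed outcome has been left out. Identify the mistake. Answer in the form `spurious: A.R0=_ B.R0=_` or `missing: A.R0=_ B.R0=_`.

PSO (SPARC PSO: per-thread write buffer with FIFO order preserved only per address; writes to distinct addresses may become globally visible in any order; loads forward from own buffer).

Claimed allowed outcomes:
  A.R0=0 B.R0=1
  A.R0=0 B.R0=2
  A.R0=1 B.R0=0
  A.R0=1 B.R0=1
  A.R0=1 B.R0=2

missing: A.R0=0 B.R0=0

outcome vector order: (A.R0,B.R0)
PSO (6): <0 0> <0 1> <0 2> <1 0> <1 1> <1 2>
PSO∖claimed = {<0 0>}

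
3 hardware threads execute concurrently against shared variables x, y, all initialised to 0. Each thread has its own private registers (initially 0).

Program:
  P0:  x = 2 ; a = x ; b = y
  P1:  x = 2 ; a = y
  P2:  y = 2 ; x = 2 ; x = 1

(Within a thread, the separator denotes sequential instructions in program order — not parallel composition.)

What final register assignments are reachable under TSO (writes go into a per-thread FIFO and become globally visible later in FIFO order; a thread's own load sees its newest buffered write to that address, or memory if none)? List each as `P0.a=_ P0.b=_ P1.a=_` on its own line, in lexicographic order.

P0.a=1 P0.b=2 P1.a=0
P0.a=1 P0.b=2 P1.a=2
P0.a=2 P0.b=0 P1.a=0
P0.a=2 P0.b=0 P1.a=2
P0.a=2 P0.b=2 P1.a=0
P0.a=2 P0.b=2 P1.a=2

outcome vector order: (P0.a,P0.b,P1.a)
|TSO outcomes| = 6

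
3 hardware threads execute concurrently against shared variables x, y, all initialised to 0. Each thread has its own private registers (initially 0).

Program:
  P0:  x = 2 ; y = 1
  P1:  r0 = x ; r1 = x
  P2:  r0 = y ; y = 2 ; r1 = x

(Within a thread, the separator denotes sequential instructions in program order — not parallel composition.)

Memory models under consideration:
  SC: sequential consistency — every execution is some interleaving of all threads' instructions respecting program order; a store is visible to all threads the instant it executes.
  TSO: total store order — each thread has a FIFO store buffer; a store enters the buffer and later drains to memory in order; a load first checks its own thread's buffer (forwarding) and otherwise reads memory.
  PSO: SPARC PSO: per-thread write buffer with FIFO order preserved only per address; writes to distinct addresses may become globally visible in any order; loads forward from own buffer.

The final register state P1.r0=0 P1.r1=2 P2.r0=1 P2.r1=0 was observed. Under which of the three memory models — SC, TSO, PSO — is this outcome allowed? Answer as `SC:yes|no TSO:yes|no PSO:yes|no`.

outcome vector order: (P1.r0,P1.r1,P2.r0,P2.r1)
under SC → (0,0,0,0); (0,0,0,2); (0,0,1,2); (0,2,0,0); (0,2,0,2); (0,2,1,2); (2,2,0,0); (2,2,0,2); (2,2,1,2)
under TSO → (0,0,0,0); (0,0,0,2); (0,0,1,2); (0,2,0,0); (0,2,0,2); (0,2,1,2); (2,2,0,0); (2,2,0,2); (2,2,1,2)
under PSO → (0,0,0,0); (0,0,0,2); (0,0,1,0); (0,0,1,2); (0,2,0,0); (0,2,0,2); (0,2,1,0); (0,2,1,2); (2,2,0,0); (2,2,0,2); (2,2,1,0); (2,2,1,2)
target (0,2,1,0) ∈ {PSO}

SC:no TSO:no PSO:yes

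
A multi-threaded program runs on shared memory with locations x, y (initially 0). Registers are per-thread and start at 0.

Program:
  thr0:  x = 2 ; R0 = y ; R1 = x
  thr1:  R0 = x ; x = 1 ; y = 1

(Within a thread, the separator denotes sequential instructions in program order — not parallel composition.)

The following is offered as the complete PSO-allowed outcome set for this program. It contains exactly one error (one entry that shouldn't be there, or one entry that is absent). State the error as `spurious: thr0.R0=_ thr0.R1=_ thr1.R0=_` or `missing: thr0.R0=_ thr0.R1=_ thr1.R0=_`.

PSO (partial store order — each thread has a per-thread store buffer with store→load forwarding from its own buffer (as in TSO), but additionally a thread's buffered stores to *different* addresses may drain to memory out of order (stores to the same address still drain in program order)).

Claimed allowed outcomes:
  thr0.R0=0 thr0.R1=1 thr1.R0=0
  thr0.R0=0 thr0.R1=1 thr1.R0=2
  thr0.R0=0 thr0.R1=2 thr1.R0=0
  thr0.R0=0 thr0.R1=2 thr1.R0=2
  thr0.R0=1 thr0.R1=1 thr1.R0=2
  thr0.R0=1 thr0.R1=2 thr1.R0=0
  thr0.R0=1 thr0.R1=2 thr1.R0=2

missing: thr0.R0=1 thr0.R1=1 thr1.R0=0

outcome vector order: (thr0.R0,thr0.R1,thr1.R0)
[PSO] allowed = {<0 1 0>; <0 1 2>; <0 2 0>; <0 2 2>; <1 1 0>; <1 1 2>; <1 2 0>; <1 2 2>}
PSO∖claimed = {<1 1 0>}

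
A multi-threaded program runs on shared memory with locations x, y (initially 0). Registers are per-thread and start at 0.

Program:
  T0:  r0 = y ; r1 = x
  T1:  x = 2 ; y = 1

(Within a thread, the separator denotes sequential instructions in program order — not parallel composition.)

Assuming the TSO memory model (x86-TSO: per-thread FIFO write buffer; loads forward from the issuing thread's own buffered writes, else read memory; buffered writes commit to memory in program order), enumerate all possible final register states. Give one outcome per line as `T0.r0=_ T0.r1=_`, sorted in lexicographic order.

outcome vector order: (T0.r0,T0.r1)
|TSO outcomes| = 3

T0.r0=0 T0.r1=0
T0.r0=0 T0.r1=2
T0.r0=1 T0.r1=2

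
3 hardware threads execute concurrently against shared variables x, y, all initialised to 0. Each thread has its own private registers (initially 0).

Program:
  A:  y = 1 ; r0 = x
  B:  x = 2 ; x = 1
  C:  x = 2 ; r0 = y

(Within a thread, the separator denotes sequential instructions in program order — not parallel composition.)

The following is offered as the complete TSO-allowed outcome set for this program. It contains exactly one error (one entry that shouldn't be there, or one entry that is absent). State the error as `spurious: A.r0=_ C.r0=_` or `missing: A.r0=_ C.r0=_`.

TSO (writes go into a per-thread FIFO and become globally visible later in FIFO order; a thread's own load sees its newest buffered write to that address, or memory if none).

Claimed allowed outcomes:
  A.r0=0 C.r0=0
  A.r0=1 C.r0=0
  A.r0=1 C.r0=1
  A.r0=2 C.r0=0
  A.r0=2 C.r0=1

outcome vector order: (A.r0,C.r0)
TSO: 6 outcomes — {<0 0> <0 1> <1 0> <1 1> <2 0> <2 1>}
TSO∖claimed = {<0 1>}

missing: A.r0=0 C.r0=1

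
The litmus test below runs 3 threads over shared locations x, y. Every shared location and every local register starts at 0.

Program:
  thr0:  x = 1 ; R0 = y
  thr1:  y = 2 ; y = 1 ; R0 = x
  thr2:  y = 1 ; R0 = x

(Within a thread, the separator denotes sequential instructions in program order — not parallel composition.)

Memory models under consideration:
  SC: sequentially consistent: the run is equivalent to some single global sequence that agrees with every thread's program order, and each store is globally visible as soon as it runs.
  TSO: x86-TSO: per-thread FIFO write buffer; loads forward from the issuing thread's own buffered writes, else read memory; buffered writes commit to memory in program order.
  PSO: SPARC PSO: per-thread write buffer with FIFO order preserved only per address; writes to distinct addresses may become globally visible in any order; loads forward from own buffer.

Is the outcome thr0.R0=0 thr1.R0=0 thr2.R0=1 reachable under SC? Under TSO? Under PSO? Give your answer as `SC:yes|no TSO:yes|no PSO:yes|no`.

SC:no TSO:yes PSO:yes

outcome vector order: (thr0.R0,thr1.R0,thr2.R0)
[SC] allowed = {0/1/1 1/0/0 1/0/1 1/1/0 1/1/1 2/1/0 2/1/1}
[TSO] allowed = {0/0/0 0/0/1 0/1/0 0/1/1 1/0/0 1/0/1 1/1/0 1/1/1 2/0/0 2/0/1 2/1/0 2/1/1}
[PSO] allowed = {0/0/0 0/0/1 0/1/0 0/1/1 1/0/0 1/0/1 1/1/0 1/1/1 2/0/0 2/0/1 2/1/0 2/1/1}
target 0/0/1 ∈ {TSO,PSO}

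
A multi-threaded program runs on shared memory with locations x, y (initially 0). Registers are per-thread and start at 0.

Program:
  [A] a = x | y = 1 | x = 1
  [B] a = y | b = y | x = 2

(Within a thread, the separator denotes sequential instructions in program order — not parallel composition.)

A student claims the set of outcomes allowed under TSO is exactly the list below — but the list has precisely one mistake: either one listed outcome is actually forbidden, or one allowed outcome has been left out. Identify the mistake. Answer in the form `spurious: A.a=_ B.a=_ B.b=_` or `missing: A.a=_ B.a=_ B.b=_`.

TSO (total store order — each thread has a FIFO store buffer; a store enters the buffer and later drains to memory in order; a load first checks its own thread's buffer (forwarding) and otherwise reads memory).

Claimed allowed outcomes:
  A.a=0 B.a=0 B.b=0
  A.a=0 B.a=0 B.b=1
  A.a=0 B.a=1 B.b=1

missing: A.a=2 B.a=0 B.b=0

outcome vector order: (A.a,B.a,B.b)
TSO: 4 outcomes — {0/0/0 0/0/1 0/1/1 2/0/0}
TSO∖claimed = {2/0/0}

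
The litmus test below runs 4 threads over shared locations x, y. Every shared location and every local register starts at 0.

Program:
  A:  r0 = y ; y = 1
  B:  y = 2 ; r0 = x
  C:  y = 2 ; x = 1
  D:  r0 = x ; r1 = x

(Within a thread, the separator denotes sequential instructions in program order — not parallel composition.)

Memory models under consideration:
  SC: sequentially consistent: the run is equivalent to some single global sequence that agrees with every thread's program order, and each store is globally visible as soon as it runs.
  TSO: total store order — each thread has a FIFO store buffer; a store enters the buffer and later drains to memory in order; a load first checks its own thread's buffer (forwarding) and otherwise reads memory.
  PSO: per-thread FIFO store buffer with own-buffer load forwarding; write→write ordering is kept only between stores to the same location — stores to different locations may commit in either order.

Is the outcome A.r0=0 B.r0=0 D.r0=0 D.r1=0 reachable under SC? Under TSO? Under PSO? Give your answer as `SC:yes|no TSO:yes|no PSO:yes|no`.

outcome vector order: (A.r0,B.r0,D.r0,D.r1)
under SC → <0 0 0 0>; <0 0 0 1>; <0 0 1 1>; <0 1 0 0>; <0 1 0 1>; <0 1 1 1>; <2 0 0 0>; <2 0 0 1>; <2 0 1 1>; <2 1 0 0>; <2 1 0 1>; <2 1 1 1>
under TSO → <0 0 0 0>; <0 0 0 1>; <0 0 1 1>; <0 1 0 0>; <0 1 0 1>; <0 1 1 1>; <2 0 0 0>; <2 0 0 1>; <2 0 1 1>; <2 1 0 0>; <2 1 0 1>; <2 1 1 1>
under PSO → <0 0 0 0>; <0 0 0 1>; <0 0 1 1>; <0 1 0 0>; <0 1 0 1>; <0 1 1 1>; <2 0 0 0>; <2 0 0 1>; <2 0 1 1>; <2 1 0 0>; <2 1 0 1>; <2 1 1 1>
target <0 0 0 0> ∈ {SC,TSO,PSO}

SC:yes TSO:yes PSO:yes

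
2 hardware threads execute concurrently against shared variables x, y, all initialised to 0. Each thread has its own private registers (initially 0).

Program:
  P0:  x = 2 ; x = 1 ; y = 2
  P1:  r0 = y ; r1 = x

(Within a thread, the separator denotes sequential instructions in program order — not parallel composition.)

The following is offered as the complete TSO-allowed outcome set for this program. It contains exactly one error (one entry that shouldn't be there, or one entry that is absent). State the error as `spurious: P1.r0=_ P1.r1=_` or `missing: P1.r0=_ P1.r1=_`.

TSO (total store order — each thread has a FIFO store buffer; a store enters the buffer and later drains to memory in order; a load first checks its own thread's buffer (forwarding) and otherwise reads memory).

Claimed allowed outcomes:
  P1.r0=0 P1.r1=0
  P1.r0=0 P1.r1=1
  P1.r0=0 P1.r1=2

missing: P1.r0=2 P1.r1=1

outcome vector order: (P1.r0,P1.r1)
TSO: 4 outcomes — {(0,0), (0,1), (0,2), (2,1)}
TSO∖claimed = {(2,1)}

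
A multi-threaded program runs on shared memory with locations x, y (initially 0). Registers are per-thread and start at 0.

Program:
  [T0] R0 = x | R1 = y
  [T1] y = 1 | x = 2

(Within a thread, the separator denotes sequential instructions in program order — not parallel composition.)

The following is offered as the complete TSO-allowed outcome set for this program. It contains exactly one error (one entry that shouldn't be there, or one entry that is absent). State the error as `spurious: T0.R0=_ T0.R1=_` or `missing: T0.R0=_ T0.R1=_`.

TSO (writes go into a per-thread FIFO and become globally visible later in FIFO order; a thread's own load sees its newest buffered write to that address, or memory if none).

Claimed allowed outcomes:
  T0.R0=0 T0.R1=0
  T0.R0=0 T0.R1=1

outcome vector order: (T0.R0,T0.R1)
TSO (3): 0/0, 0/1, 2/1
TSO∖claimed = {2/1}

missing: T0.R0=2 T0.R1=1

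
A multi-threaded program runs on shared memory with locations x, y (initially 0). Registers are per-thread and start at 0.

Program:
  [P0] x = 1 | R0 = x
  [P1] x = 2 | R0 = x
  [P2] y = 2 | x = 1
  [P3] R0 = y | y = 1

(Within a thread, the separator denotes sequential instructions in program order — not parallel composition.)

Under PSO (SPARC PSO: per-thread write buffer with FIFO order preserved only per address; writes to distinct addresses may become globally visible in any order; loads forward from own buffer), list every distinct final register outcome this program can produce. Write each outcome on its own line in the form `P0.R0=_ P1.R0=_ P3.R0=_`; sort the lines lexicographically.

outcome vector order: (P0.R0,P1.R0,P3.R0)
|PSO outcomes| = 8

P0.R0=1 P1.R0=1 P3.R0=0
P0.R0=1 P1.R0=1 P3.R0=2
P0.R0=1 P1.R0=2 P3.R0=0
P0.R0=1 P1.R0=2 P3.R0=2
P0.R0=2 P1.R0=1 P3.R0=0
P0.R0=2 P1.R0=1 P3.R0=2
P0.R0=2 P1.R0=2 P3.R0=0
P0.R0=2 P1.R0=2 P3.R0=2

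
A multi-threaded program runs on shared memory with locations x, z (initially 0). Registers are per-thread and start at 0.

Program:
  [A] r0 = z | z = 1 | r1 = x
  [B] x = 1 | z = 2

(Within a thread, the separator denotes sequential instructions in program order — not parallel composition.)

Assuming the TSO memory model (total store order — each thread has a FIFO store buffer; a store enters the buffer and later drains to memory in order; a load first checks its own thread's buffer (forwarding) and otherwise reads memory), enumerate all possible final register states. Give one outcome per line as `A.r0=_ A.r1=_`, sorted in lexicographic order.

A.r0=0 A.r1=0
A.r0=0 A.r1=1
A.r0=2 A.r1=1

outcome vector order: (A.r0,A.r1)
|TSO outcomes| = 3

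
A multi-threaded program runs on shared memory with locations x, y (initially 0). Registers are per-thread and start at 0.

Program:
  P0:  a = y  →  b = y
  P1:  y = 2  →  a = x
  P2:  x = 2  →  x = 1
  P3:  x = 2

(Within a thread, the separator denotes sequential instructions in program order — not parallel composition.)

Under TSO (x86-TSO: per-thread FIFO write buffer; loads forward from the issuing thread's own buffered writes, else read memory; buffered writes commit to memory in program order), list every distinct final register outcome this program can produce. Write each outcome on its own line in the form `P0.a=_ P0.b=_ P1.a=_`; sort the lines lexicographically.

outcome vector order: (P0.a,P0.b,P1.a)
|TSO outcomes| = 9

P0.a=0 P0.b=0 P1.a=0
P0.a=0 P0.b=0 P1.a=1
P0.a=0 P0.b=0 P1.a=2
P0.a=0 P0.b=2 P1.a=0
P0.a=0 P0.b=2 P1.a=1
P0.a=0 P0.b=2 P1.a=2
P0.a=2 P0.b=2 P1.a=0
P0.a=2 P0.b=2 P1.a=1
P0.a=2 P0.b=2 P1.a=2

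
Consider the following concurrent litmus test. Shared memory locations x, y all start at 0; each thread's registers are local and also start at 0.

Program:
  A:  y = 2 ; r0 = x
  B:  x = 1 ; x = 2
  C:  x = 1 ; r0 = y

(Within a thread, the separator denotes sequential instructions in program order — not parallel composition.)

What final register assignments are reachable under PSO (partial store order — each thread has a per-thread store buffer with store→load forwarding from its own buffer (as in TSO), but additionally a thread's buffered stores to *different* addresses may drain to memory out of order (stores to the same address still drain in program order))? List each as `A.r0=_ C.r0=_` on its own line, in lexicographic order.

A.r0=0 C.r0=0
A.r0=0 C.r0=2
A.r0=1 C.r0=0
A.r0=1 C.r0=2
A.r0=2 C.r0=0
A.r0=2 C.r0=2

outcome vector order: (A.r0,C.r0)
|PSO outcomes| = 6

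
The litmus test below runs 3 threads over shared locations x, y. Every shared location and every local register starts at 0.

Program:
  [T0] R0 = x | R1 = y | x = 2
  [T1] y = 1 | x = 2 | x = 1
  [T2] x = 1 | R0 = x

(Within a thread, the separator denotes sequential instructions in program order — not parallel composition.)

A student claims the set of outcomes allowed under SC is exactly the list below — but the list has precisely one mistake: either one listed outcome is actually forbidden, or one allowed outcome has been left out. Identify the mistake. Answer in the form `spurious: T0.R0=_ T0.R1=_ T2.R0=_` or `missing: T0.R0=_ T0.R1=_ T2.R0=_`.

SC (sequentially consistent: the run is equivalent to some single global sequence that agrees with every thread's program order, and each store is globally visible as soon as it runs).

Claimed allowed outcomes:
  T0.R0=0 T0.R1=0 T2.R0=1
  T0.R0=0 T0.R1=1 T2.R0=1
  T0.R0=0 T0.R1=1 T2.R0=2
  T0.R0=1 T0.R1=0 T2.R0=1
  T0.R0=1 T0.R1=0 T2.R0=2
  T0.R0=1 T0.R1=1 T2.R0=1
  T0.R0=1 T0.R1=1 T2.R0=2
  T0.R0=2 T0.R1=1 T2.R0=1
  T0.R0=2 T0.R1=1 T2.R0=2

missing: T0.R0=0 T0.R1=0 T2.R0=2

outcome vector order: (T0.R0,T0.R1,T2.R0)
SC: 10 outcomes — {0/0/1, 0/0/2, 0/1/1, 0/1/2, 1/0/1, 1/0/2, 1/1/1, 1/1/2, 2/1/1, 2/1/2}
SC∖claimed = {0/0/2}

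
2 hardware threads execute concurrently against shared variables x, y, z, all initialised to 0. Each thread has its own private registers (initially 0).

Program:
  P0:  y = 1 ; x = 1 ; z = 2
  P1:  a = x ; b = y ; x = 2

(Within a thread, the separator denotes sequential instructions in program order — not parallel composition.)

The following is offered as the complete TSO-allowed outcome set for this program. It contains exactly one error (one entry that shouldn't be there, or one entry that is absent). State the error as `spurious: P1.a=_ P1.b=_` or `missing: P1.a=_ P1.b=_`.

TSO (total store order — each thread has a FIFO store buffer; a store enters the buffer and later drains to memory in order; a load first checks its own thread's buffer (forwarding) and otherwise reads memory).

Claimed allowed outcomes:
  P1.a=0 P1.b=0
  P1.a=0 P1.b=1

outcome vector order: (P1.a,P1.b)
TSO (3): <0 0>, <0 1>, <1 1>
TSO∖claimed = {<1 1>}

missing: P1.a=1 P1.b=1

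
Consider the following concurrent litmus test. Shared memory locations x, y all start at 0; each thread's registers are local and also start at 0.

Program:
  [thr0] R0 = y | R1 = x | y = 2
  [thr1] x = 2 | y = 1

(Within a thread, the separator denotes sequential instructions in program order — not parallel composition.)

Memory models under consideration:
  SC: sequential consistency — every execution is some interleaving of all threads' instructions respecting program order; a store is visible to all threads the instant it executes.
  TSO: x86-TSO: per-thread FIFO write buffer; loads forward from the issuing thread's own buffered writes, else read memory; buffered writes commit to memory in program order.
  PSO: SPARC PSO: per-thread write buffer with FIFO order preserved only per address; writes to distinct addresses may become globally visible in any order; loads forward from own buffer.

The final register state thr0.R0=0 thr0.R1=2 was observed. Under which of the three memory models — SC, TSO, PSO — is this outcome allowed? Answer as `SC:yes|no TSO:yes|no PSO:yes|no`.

SC:yes TSO:yes PSO:yes

outcome vector order: (thr0.R0,thr0.R1)
SC (3): (0,0) (0,2) (1,2)
TSO (3): (0,0) (0,2) (1,2)
PSO (4): (0,0) (0,2) (1,0) (1,2)
target (0,2) ∈ {SC,TSO,PSO}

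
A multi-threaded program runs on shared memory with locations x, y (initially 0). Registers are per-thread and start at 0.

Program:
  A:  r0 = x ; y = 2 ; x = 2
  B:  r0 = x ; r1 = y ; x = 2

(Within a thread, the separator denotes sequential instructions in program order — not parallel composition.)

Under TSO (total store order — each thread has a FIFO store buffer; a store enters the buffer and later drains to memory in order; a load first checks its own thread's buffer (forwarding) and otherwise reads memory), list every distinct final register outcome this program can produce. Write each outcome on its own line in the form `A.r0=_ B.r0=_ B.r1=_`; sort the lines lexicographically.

A.r0=0 B.r0=0 B.r1=0
A.r0=0 B.r0=0 B.r1=2
A.r0=0 B.r0=2 B.r1=2
A.r0=2 B.r0=0 B.r1=0

outcome vector order: (A.r0,B.r0,B.r1)
|TSO outcomes| = 4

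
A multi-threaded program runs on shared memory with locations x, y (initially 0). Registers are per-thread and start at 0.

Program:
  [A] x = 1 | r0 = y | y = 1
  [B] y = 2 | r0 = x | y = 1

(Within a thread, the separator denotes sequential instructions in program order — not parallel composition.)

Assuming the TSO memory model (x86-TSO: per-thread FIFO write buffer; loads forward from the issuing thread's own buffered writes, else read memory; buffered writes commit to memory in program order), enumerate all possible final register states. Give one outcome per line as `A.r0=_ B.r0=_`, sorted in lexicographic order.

outcome vector order: (A.r0,B.r0)
|TSO outcomes| = 6

A.r0=0 B.r0=0
A.r0=0 B.r0=1
A.r0=1 B.r0=0
A.r0=1 B.r0=1
A.r0=2 B.r0=0
A.r0=2 B.r0=1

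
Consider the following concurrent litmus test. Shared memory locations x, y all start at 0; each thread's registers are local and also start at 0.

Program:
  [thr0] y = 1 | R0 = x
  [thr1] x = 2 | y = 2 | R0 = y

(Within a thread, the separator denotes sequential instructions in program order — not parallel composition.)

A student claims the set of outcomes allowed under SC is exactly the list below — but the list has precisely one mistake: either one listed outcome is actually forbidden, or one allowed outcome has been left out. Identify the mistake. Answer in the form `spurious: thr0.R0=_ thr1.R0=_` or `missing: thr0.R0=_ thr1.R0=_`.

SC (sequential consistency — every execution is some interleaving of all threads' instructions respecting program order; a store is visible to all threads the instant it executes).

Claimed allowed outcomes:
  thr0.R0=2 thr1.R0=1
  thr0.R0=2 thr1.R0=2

outcome vector order: (thr0.R0,thr1.R0)
SC: 3 outcomes — {<0 2> <2 1> <2 2>}
SC∖claimed = {<0 2>}

missing: thr0.R0=0 thr1.R0=2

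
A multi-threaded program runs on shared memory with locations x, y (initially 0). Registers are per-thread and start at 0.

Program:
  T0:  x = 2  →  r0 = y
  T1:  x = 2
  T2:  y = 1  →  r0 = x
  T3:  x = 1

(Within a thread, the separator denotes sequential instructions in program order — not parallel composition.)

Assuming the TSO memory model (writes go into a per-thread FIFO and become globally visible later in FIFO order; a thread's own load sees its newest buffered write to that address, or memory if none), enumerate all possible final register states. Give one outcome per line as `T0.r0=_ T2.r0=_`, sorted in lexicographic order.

outcome vector order: (T0.r0,T2.r0)
|TSO outcomes| = 6

T0.r0=0 T2.r0=0
T0.r0=0 T2.r0=1
T0.r0=0 T2.r0=2
T0.r0=1 T2.r0=0
T0.r0=1 T2.r0=1
T0.r0=1 T2.r0=2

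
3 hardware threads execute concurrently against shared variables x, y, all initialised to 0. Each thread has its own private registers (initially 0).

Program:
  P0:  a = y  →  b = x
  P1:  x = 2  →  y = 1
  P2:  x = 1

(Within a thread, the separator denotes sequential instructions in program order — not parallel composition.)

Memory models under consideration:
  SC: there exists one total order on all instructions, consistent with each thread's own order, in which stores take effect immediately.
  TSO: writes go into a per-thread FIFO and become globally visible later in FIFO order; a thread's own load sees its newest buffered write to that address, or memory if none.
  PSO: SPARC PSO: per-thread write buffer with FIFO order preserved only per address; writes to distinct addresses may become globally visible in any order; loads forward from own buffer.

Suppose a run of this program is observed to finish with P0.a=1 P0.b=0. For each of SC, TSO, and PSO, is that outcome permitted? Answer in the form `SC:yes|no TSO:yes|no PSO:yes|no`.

outcome vector order: (P0.a,P0.b)
SC (5): (0,0); (0,1); (0,2); (1,1); (1,2)
TSO (5): (0,0); (0,1); (0,2); (1,1); (1,2)
PSO (6): (0,0); (0,1); (0,2); (1,0); (1,1); (1,2)
target (1,0) ∈ {PSO}

SC:no TSO:no PSO:yes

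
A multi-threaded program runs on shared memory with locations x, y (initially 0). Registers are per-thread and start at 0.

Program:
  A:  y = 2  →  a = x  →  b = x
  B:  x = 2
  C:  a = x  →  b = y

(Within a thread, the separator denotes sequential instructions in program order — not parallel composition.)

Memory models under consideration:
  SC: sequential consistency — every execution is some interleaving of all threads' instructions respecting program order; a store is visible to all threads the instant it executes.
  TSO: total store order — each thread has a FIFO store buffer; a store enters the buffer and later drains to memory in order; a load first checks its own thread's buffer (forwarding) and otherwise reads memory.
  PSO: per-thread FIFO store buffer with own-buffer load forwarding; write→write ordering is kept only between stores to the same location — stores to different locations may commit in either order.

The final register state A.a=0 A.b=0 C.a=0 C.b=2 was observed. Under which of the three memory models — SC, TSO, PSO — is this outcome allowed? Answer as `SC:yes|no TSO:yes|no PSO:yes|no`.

SC:yes TSO:yes PSO:yes

outcome vector order: (A.a,A.b,C.a,C.b)
[SC] allowed = {0000; 0002; 0022; 0200; 0202; 0222; 2200; 2202; 2220; 2222}
[TSO] allowed = {0000; 0002; 0020; 0022; 0200; 0202; 0220; 0222; 2200; 2202; 2220; 2222}
[PSO] allowed = {0000; 0002; 0020; 0022; 0200; 0202; 0220; 0222; 2200; 2202; 2220; 2222}
target 0002 ∈ {SC,TSO,PSO}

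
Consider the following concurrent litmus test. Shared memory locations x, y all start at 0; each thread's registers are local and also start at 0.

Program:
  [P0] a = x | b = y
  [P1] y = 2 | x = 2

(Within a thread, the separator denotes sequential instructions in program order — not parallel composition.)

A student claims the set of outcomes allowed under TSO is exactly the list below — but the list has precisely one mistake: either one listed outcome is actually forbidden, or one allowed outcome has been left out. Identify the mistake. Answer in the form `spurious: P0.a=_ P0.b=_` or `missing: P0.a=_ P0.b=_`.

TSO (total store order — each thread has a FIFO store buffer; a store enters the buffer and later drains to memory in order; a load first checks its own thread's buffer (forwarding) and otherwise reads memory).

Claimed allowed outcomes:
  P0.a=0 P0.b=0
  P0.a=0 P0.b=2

missing: P0.a=2 P0.b=2

outcome vector order: (P0.a,P0.b)
[TSO] allowed = {00; 02; 22}
TSO∖claimed = {22}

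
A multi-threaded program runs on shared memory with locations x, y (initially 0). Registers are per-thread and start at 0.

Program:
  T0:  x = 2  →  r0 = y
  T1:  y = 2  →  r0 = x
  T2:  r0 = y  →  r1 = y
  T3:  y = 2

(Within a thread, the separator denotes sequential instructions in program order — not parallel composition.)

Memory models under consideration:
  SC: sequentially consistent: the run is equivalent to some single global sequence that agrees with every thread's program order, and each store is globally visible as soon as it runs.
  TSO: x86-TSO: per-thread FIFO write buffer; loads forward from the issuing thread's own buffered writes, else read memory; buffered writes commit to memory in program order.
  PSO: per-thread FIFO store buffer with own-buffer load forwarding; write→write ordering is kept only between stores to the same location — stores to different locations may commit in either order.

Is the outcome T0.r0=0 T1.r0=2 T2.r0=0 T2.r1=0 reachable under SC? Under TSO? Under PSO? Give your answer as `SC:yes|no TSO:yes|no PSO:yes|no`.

SC:yes TSO:yes PSO:yes

outcome vector order: (T0.r0,T1.r0,T2.r0,T2.r1)
under SC → 0200; 0202; 0222; 2000; 2002; 2022; 2200; 2202; 2222
under TSO → 0000; 0002; 0022; 0200; 0202; 0222; 2000; 2002; 2022; 2200; 2202; 2222
under PSO → 0000; 0002; 0022; 0200; 0202; 0222; 2000; 2002; 2022; 2200; 2202; 2222
target 0200 ∈ {SC,TSO,PSO}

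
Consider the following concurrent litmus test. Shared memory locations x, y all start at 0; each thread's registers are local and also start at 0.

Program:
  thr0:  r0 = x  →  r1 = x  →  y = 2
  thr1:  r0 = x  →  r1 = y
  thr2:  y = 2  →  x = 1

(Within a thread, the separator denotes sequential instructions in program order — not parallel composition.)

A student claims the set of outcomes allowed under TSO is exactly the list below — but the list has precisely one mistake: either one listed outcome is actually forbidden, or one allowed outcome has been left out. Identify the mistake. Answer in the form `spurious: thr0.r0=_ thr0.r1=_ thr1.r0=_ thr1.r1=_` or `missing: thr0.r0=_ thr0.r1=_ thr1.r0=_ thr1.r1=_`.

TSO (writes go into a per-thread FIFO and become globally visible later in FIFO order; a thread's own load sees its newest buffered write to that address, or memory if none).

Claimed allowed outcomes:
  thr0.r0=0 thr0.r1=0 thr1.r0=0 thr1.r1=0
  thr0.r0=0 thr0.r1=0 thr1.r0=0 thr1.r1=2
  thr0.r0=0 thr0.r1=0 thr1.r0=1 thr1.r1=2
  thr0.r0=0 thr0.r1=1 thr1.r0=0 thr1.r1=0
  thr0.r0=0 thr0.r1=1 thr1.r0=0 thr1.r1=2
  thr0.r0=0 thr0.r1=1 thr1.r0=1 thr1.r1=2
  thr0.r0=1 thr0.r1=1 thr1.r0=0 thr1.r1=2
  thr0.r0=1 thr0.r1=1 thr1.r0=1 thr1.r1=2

outcome vector order: (thr0.r0,thr0.r1,thr1.r0,thr1.r1)
TSO: 9 outcomes — {(0,0,0,0); (0,0,0,2); (0,0,1,2); (0,1,0,0); (0,1,0,2); (0,1,1,2); (1,1,0,0); (1,1,0,2); (1,1,1,2)}
TSO∖claimed = {(1,1,0,0)}

missing: thr0.r0=1 thr0.r1=1 thr1.r0=0 thr1.r1=0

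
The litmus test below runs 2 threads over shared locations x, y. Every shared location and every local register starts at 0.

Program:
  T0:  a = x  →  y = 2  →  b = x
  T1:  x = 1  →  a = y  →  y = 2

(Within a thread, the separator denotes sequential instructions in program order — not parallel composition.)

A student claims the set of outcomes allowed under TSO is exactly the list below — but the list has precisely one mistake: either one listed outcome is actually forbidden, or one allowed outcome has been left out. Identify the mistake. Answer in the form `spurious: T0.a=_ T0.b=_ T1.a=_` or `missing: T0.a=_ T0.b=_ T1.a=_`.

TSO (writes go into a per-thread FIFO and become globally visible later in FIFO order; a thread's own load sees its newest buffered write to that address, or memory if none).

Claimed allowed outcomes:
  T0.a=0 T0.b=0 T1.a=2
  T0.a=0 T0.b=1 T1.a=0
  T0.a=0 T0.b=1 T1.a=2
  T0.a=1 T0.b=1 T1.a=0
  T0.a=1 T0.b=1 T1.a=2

outcome vector order: (T0.a,T0.b,T1.a)
[TSO] allowed = {<0 0 0>; <0 0 2>; <0 1 0>; <0 1 2>; <1 1 0>; <1 1 2>}
TSO∖claimed = {<0 0 0>}

missing: T0.a=0 T0.b=0 T1.a=0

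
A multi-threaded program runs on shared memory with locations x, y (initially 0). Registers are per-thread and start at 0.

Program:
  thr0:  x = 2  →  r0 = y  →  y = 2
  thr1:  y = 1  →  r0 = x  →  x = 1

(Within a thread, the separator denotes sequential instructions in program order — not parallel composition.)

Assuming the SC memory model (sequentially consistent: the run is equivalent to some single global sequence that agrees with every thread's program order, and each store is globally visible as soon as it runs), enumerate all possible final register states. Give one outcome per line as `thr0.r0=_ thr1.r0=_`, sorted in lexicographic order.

thr0.r0=0 thr1.r0=2
thr0.r0=1 thr1.r0=0
thr0.r0=1 thr1.r0=2

outcome vector order: (thr0.r0,thr1.r0)
|SC outcomes| = 3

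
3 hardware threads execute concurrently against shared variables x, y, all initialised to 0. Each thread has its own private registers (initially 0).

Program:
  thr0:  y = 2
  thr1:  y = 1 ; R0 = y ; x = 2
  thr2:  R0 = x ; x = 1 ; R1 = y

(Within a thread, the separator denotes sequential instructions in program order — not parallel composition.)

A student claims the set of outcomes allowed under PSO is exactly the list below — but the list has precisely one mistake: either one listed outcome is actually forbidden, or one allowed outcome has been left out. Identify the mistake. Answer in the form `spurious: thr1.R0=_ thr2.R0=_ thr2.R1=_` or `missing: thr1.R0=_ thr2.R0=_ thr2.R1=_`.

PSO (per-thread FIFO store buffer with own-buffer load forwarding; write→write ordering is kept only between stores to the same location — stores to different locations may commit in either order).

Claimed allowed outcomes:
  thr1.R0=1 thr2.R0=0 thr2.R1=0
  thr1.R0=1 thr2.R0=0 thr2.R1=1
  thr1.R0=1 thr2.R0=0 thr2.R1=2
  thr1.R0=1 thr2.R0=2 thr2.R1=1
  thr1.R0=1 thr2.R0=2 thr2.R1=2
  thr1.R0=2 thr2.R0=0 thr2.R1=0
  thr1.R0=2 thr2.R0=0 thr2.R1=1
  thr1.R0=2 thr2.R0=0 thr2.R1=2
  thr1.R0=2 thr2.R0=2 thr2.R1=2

outcome vector order: (thr1.R0,thr2.R0,thr2.R1)
under PSO → (1,0,0), (1,0,1), (1,0,2), (1,2,0), (1,2,1), (1,2,2), (2,0,0), (2,0,1), (2,0,2), (2,2,2)
PSO∖claimed = {(1,2,0)}

missing: thr1.R0=1 thr2.R0=2 thr2.R1=0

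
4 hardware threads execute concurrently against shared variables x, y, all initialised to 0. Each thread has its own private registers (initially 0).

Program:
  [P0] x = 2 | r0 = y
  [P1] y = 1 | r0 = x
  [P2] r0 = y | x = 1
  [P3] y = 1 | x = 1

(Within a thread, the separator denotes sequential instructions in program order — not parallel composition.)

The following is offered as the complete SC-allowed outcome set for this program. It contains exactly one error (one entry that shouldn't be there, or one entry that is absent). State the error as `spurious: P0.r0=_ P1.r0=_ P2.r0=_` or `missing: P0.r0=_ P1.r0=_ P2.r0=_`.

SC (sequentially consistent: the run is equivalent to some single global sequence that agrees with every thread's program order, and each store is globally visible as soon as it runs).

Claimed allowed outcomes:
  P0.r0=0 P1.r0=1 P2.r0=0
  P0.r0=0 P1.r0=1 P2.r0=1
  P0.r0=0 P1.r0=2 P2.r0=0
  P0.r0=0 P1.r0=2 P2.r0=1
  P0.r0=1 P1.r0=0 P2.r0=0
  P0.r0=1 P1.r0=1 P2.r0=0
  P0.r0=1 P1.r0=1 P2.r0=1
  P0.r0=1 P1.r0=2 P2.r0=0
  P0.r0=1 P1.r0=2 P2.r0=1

outcome vector order: (P0.r0,P1.r0,P2.r0)
SC: 10 outcomes — {(0,1,0) (0,1,1) (0,2,0) (0,2,1) (1,0,0) (1,0,1) (1,1,0) (1,1,1) (1,2,0) (1,2,1)}
SC∖claimed = {(1,0,1)}

missing: P0.r0=1 P1.r0=0 P2.r0=1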